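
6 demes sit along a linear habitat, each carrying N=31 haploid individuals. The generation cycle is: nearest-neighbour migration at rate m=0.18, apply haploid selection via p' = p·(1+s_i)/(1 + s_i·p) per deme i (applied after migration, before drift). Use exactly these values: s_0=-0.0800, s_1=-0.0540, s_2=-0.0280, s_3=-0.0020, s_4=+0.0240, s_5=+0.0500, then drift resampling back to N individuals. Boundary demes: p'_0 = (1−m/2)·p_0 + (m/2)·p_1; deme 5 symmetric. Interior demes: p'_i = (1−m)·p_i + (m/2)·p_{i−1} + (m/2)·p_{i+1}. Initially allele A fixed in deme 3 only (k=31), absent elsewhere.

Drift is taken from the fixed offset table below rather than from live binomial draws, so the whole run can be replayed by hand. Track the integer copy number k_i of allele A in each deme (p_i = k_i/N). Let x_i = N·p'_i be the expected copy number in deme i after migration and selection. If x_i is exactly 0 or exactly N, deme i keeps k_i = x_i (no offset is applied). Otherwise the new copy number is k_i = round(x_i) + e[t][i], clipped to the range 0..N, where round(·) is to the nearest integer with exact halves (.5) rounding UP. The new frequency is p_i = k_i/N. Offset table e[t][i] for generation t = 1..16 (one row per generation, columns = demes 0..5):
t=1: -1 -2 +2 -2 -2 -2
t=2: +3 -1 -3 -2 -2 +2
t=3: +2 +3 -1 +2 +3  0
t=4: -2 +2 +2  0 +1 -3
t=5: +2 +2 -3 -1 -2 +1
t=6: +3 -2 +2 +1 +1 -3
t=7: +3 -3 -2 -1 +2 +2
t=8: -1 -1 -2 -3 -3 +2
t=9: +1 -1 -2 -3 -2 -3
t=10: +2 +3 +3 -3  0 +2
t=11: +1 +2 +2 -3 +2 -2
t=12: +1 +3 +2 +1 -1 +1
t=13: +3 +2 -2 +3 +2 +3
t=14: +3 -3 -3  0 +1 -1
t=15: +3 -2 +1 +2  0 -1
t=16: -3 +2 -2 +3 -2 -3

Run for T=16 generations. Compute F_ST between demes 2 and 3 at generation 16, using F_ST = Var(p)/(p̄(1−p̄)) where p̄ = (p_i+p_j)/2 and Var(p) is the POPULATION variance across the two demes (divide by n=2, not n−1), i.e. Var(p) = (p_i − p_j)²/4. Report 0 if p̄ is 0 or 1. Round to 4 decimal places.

t=0: k=[0 0 0 31 0 0]
t=1: x=[0.0000 0.0000 2.7187 25.4108 2.8508 0.0000] k=[0 0 5 23 1 0]
t=2: x=[0.0000 0.4260 6.0308 19.3855 2.9528 0.0945] k=[0 0 3 17 1 2]
t=3: x=[0.0000 0.2555 3.8923 14.2846 2.5857 1.9993] k=[0 3 3 16 6 2]
t=4: x=[0.2486 2.5949 4.0686 13.9146 6.6632 2.4686] k=[0 5 6 14 8 0]
t=5: x=[0.4145 4.4252 6.4832 12.7250 7.9595 0.7551] k=[2 6 3 12 6 2]
t=6: x=[2.1845 5.1280 3.9804 10.6360 6.2982 2.4686] k=[5 3 6 12 7 0]
t=7: x=[4.4903 3.2834 6.1292 10.9958 6.9470 0.6608] k=[7 0 4 10 9 3]
t=8: x=[5.9583 0.9382 4.0784 9.3569 8.6976 3.6959] k=[5 0 2 6 6 6]
t=9: x=[4.2357 0.5966 2.1231 5.6308 6.1156 6.2396] k=[5 0 0 3 4 3]
t=10: x=[4.2357 0.4260 0.2625 2.8149 3.9001 3.2284] k=[6 3 3 0 4 5]
t=11: x=[5.3507 3.1111 2.6601 0.6288 3.8085 5.1150] k=[6 5 5 0 6 3]
t=12: x=[5.5214 4.8582 4.4409 0.9881 5.2933 3.4155] k=[7 8 6 2 4 4]
t=13: x=[6.6444 7.4124 5.6869 2.5353 3.9001 4.1731] k=[10 9 4 6 6 7]
t=14: x=[9.3565 8.2983 4.5193 5.8105 6.2069 7.1755] k=[12 5 2 6 7 6]
t=15: x=[10.7766 5.1183 2.5624 5.7207 6.9470 6.3323] k=[14 3 4 8 7 5]
t=16: x=[12.3850 3.8873 4.1665 7.5386 7.0382 5.3939] k=[9 6 2 11 5 2]

0.1272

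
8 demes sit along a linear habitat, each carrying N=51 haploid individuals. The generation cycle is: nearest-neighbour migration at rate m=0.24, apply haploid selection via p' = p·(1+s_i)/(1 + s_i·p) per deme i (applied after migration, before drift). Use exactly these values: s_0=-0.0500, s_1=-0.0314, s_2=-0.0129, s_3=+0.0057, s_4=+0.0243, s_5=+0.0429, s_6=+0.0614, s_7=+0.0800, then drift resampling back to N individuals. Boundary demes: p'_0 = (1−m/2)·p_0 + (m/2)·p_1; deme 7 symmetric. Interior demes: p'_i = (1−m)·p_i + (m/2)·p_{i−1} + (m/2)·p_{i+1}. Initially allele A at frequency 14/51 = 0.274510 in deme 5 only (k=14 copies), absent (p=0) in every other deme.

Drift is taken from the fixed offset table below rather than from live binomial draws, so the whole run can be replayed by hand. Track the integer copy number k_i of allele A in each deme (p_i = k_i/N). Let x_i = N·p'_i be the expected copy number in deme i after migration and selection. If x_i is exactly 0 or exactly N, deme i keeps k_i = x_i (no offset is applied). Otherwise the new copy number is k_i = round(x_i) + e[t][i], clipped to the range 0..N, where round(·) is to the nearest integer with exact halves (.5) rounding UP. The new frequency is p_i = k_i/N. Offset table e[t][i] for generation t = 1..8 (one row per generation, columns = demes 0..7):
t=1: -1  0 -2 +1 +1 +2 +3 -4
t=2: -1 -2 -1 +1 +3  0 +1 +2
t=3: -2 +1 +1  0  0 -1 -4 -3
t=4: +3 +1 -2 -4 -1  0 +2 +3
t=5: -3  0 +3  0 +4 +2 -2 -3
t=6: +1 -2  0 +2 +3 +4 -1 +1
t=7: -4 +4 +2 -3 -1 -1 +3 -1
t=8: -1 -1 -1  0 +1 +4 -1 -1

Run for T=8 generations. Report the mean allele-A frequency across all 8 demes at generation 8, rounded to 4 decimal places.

t=0: k=[0 0 0 0 0 14 0 0]
t=1: x=[0.0000 0.0000 0.0000 0.0000 1.7194 10.9980 1.7796 0.0000] k=[0 0 0 0 3 13 5 0]
t=2: x=[0.0000 0.0000 0.0000 0.3620 3.9261 11.2029 5.6526 0.6474] k=[0 0 0 1 7 11 7 3]
t=3: x=[0.0000 0.0000 0.1185 1.6088 6.9020 10.3830 7.3677 3.7380] k=[0 0 1 2 7 9 3 1]
t=4: x=[0.0000 0.1162 0.9873 2.4934 6.7799 8.3286 3.6783 1.3366] k=[0 1 0 0 6 8 6 4]
t=5: x=[0.1140 0.7365 0.1185 0.7240 5.6393 7.7933 6.3227 4.5489] k=[0 1 3 1 10 10 4 2]
t=6: x=[0.1140 1.0856 2.4891 2.3326 9.0981 9.6031 4.7296 2.4107] k=[1 0 2 4 12 14 4 3]
t=7: x=[0.8367 0.3488 1.9752 4.7444 11.4923 12.9619 5.3591 3.3532] k=[0 4 4 2 10 12 8 2]
t=8: x=[0.4562 3.4169 3.7150 3.2171 9.4637 11.6533 8.1602 2.9251] k=[0 2 3 3 10 16 7 2]

0.1054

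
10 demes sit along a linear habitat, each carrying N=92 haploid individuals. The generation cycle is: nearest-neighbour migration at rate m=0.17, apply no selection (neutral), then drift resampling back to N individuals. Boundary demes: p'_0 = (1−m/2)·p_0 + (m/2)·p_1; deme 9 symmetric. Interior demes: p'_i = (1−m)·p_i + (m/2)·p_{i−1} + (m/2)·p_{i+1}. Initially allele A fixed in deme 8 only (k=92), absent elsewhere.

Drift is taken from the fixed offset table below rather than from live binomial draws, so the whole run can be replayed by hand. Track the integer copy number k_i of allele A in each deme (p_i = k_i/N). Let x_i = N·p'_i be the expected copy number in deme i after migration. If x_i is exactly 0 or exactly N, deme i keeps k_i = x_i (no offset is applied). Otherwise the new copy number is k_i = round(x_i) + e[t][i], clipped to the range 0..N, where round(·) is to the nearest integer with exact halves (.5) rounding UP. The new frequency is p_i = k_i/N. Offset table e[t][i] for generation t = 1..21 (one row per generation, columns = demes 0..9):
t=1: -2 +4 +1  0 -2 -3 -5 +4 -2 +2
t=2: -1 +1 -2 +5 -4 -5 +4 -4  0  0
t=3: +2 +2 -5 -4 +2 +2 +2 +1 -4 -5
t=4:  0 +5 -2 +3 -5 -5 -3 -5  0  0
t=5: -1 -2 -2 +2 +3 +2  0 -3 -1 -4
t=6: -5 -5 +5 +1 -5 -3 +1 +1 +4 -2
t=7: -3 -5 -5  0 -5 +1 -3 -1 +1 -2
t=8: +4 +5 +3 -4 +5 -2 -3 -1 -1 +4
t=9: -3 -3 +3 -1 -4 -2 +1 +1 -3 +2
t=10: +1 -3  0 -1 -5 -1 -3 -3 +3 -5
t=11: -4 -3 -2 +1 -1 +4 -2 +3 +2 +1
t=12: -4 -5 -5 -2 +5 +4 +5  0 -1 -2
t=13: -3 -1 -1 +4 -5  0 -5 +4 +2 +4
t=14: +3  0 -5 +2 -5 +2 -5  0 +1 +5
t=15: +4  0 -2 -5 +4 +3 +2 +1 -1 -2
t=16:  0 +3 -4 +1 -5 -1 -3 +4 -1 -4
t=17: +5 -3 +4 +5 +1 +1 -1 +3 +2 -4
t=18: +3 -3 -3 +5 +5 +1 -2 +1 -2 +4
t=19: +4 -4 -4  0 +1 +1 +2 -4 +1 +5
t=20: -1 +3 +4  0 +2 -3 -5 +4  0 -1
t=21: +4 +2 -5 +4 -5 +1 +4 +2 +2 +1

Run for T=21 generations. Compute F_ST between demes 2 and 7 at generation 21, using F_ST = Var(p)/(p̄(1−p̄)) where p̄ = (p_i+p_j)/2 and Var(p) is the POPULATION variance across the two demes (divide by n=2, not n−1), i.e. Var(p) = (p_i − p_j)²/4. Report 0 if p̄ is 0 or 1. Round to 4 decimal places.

t=0: k=[0 0 0 0 0 0 0 0 92 0]
t=1: x=[0.0000 0.0000 0.0000 0.0000 0.0000 0.0000 0.0000 7.8200 76.3600 7.8200] k=[0 0 0 0 0 0 0 12 74 10]
t=2: x=[0.0000 0.0000 0.0000 0.0000 0.0000 0.0000 1.0200 16.2500 63.2900 15.4400] k=[0 0 0 0 0 0 5 12 63 15]
t=3: x=[0.0000 0.0000 0.0000 0.0000 0.0000 0.4250 5.1700 15.7400 54.5850 19.0800] k=[0 0 0 0 0 2 7 17 51 14]
t=4: x=[0.0000 0.0000 0.0000 0.0000 0.1700 2.2550 7.4250 19.0400 44.9650 17.1450] k=[0 0 0 0 0 0 4 14 45 17]
t=5: x=[0.0000 0.0000 0.0000 0.0000 0.0000 0.3400 4.5100 15.7850 39.9850 19.3800] k=[0 0 0 0 0 2 5 13 39 15]
t=6: x=[0.0000 0.0000 0.0000 0.0000 0.1700 2.0850 5.4250 14.5300 34.7500 17.0400] k=[0 0 0 0 0 0 6 16 39 15]
t=7: x=[0.0000 0.0000 0.0000 0.0000 0.0000 0.5100 6.3400 17.1050 35.0050 17.0400] k=[0 0 0 0 0 2 3 16 36 15]
t=8: x=[0.0000 0.0000 0.0000 0.0000 0.1700 1.9150 4.0200 16.5950 32.5150 16.7850] k=[0 0 0 0 5 0 1 16 32 21]
t=9: x=[0.0000 0.0000 0.0000 0.4250 4.1500 0.5100 2.1900 16.0850 29.7050 21.9350] k=[0 0 0 0 0 0 3 17 27 24]
t=10: x=[0.0000 0.0000 0.0000 0.0000 0.0000 0.2550 3.9350 16.6600 25.8950 24.2550] k=[0 0 0 0 0 0 1 14 29 19]
t=11: x=[0.0000 0.0000 0.0000 0.0000 0.0000 0.0850 2.0200 14.1700 26.8750 19.8500] k=[0 0 0 0 0 4 0 17 29 21]
t=12: x=[0.0000 0.0000 0.0000 0.0000 0.3400 3.3200 1.7850 16.5750 27.3000 21.6800] k=[0 0 0 0 5 7 7 17 26 20]
t=13: x=[0.0000 0.0000 0.0000 0.4250 4.7450 6.8300 7.8500 16.9150 24.7250 20.5100] k=[0 0 0 4 0 7 3 21 27 25]
t=14: x=[0.0000 0.0000 0.3400 3.3200 0.9350 6.0650 4.8700 19.9800 26.3200 25.1700] k=[0 0 0 5 0 8 0 20 27 30]
t=15: x=[0.0000 0.0000 0.4250 4.1500 1.1050 6.6400 2.3800 18.8950 26.6600 29.7450] k=[0 0 0 0 5 10 4 20 26 28]
t=16: x=[0.0000 0.0000 0.0000 0.4250 5.0000 9.0650 5.8700 19.1500 25.6600 27.8300] k=[0 0 0 1 0 8 3 23 25 24]
t=17: x=[0.0000 0.0000 0.0850 0.8300 0.7650 6.8950 5.1250 21.4700 24.7450 24.0850] k=[0 0 4 6 2 8 4 24 27 20]
t=18: x=[0.0000 0.3400 3.8300 5.4900 2.8500 7.1500 6.0400 22.5550 26.1500 20.5950] k=[0 0 1 10 8 8 4 24 24 25]
t=19: x=[0.0000 0.0850 1.6800 9.0650 8.1700 7.6600 6.0400 22.3000 24.0850 24.9150] k=[0 0 0 9 9 9 8 18 25 30]
t=20: x=[0.0000 0.0000 0.7650 8.2350 9.0000 8.9150 8.9350 17.7450 24.8300 29.5750] k=[0 0 5 8 11 6 4 22 25 29]
t=21: x=[0.0000 0.4250 4.8300 8.0000 10.3200 6.2550 5.7000 20.7250 25.0850 28.6600] k=[0 2 0 12 5 7 10 23 27 30]

0.1429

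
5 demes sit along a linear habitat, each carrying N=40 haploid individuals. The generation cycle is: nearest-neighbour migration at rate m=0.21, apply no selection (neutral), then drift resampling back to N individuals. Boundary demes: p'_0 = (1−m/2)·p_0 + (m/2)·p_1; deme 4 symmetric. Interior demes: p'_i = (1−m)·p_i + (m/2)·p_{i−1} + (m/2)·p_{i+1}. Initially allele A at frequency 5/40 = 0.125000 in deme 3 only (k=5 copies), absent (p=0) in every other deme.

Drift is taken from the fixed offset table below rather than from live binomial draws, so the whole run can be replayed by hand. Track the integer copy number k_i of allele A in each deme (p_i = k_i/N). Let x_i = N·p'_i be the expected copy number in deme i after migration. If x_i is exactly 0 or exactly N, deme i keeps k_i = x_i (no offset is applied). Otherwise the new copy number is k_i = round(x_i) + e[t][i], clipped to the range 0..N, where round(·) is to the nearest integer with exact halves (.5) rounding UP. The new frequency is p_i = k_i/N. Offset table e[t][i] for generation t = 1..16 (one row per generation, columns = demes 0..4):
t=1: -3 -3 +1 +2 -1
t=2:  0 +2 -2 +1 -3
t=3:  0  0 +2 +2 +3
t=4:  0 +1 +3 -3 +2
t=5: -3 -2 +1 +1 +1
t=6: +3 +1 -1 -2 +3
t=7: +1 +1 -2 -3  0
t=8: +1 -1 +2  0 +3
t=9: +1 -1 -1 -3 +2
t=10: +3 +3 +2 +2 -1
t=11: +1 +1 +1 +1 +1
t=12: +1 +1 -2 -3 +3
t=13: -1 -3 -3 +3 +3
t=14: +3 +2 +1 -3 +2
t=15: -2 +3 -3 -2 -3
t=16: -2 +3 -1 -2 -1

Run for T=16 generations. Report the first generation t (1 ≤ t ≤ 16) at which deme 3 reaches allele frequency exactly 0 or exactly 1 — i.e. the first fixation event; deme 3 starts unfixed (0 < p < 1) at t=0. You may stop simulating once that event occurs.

9

t=0: k=[0 0 0 5 0]
t=1: x=[0.0000 0.0000 0.5250 3.9500 0.5250] k=[0 0 2 6 0]
t=2: x=[0.0000 0.2100 2.2100 4.9500 0.6300] k=[0 2 0 6 0]
t=3: x=[0.2100 1.5800 0.8400 4.7400 0.6300] k=[0 2 3 7 4]
t=4: x=[0.2100 1.8950 3.3150 6.2650 4.3150] k=[0 3 6 3 6]
t=5: x=[0.3150 3.0000 5.3700 3.6300 5.6850] k=[0 1 6 5 7]
t=6: x=[0.1050 1.4200 5.3700 5.3150 6.7900] k=[3 2 4 3 10]
t=7: x=[2.8950 2.3150 3.6850 3.8400 9.2650] k=[4 3 2 1 9]
t=8: x=[3.8950 3.0000 2.0000 1.9450 8.1600] k=[5 2 4 2 11]
t=9: x=[4.6850 2.5250 3.5800 3.1550 10.0550] k=[6 2 3 0 12]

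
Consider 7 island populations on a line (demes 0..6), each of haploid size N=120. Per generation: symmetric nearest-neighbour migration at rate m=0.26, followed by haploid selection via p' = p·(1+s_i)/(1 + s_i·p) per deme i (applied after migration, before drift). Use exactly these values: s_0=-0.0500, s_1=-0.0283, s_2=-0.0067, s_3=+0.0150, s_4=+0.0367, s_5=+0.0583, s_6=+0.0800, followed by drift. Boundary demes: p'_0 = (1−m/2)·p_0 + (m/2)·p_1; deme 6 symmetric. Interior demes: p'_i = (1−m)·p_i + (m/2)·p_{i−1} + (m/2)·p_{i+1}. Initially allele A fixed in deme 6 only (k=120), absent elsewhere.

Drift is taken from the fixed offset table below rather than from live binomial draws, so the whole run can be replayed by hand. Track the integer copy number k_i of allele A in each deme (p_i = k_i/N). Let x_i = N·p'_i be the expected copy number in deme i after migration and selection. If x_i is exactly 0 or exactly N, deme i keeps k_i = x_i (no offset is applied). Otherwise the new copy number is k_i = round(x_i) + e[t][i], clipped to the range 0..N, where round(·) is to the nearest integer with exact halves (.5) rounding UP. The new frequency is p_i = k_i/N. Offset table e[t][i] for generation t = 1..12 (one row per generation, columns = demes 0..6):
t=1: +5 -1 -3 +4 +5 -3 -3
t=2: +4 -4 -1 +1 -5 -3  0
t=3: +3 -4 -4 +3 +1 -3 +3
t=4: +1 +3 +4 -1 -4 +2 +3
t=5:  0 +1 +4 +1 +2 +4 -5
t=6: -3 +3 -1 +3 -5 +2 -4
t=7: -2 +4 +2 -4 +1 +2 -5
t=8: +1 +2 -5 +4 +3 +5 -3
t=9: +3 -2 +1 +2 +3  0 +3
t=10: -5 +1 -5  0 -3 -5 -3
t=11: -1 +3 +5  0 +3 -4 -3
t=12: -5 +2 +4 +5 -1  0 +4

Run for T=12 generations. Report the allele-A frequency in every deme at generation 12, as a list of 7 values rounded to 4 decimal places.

t=0: k=[0 0 0 0 0 0 120]
t=1: x=[0.0000 0.0000 0.0000 0.0000 0.0000 16.3853 105.4151] k=[0 0 0 0 0 13 102]
t=2: x=[0.0000 0.0000 0.0000 0.0000 1.7511 23.9477 92.1113] k=[0 0 0 0 0 21 92]
t=3: x=[0.0000 0.0000 0.0000 0.0000 2.8278 28.7195 84.7169] k=[0 0 0 0 4 26 88]
t=4: x=[0.0000 0.0000 0.0000 0.5278 6.5600 32.5259 81.9669] k=[0 0 0 0 3 35 85]
t=5: x=[0.0000 0.0000 0.0000 0.3958 7.0040 38.8128 80.5638] k=[0 0 0 1 9 43 76]
t=6: x=[0.0000 0.0000 0.1291 1.9382 12.7859 44.4437 73.9133] k=[0 0 0 5 8 46 70]
t=7: x=[0.0000 0.0000 0.6457 4.8083 12.9608 45.7732 69.1474] k=[0 0 3 1 14 48 64]
t=8: x=[0.0000 0.3790 2.3346 2.9931 17.2557 47.2733 64.2225] k=[0 2 0 7 20 52 61]
t=9: x=[0.2470 1.4386 1.1622 7.8890 23.1357 50.6610 62.1379] k=[3 0 2 10 26 51 65]
t=10: x=[2.4822 0.6317 2.7618 11.1902 27.9350 51.2263 65.4765] k=[0 2 0 11 25 46 62]
t=11: x=[0.2470 1.4386 1.6788 11.5444 26.6497 46.9593 62.2278] k=[0 4 7 12 30 43 59]
t=12: x=[0.4941 3.7639 7.2143 13.8716 30.1565 44.9716 59.2262] k=[0 6 11 19 29 45 63]

[0.0000, 0.0500, 0.0917, 0.1583, 0.2417, 0.3750, 0.5250]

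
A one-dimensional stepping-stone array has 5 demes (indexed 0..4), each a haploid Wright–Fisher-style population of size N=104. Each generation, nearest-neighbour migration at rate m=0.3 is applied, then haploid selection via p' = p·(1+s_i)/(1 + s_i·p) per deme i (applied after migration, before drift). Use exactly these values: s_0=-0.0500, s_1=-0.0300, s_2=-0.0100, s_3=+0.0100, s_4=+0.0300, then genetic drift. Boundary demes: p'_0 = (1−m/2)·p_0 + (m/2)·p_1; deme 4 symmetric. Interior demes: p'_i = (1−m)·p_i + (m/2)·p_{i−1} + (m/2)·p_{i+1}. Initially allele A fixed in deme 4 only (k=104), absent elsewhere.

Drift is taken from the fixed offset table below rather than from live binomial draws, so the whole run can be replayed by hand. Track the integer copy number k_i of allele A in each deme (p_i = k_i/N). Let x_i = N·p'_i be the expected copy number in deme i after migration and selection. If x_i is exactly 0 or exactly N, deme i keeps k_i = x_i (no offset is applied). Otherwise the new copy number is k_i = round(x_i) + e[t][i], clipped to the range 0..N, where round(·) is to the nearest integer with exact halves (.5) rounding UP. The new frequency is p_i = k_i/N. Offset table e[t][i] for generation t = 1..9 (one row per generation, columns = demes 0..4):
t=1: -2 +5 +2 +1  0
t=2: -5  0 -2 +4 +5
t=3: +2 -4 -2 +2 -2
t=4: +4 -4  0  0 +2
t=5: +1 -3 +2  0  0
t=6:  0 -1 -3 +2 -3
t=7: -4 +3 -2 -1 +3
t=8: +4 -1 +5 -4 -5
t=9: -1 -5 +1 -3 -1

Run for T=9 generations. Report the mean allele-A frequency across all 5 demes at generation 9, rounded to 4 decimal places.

0.2058

t=0: k=[0 0 0 0 104]
t=1: x=[0.0000 0.0000 0.0000 15.7324 88.7879] k=[0 0 0 17 89]
t=2: x=[0.0000 0.0000 2.5251 25.4407 78.7691] k=[0 0 1 29 84]
t=3: x=[0.0000 0.1455 5.0019 33.2748 76.3541] k=[0 0 3 35 74]
t=4: x=[0.0000 0.4366 7.2816 36.2847 68.8412] k=[0 0 7 36 71]
t=5: x=[0.0000 1.0188 10.2071 37.1372 66.4620] k=[0 0 12 37 66]
t=6: x=[0.0000 1.7469 13.8290 37.8392 62.3900] k=[0 1 11 40 59]
t=7: x=[0.1425 2.2810 13.7298 38.7416 56.9127] k=[0 5 12 38 60]
t=8: x=[0.7128 5.1489 14.7225 37.6386 57.4612] k=[5 4 20 34 52]
t=9: x=[4.6183 6.3655 19.5400 34.8301 50.0670] k=[4 1 21 32 49]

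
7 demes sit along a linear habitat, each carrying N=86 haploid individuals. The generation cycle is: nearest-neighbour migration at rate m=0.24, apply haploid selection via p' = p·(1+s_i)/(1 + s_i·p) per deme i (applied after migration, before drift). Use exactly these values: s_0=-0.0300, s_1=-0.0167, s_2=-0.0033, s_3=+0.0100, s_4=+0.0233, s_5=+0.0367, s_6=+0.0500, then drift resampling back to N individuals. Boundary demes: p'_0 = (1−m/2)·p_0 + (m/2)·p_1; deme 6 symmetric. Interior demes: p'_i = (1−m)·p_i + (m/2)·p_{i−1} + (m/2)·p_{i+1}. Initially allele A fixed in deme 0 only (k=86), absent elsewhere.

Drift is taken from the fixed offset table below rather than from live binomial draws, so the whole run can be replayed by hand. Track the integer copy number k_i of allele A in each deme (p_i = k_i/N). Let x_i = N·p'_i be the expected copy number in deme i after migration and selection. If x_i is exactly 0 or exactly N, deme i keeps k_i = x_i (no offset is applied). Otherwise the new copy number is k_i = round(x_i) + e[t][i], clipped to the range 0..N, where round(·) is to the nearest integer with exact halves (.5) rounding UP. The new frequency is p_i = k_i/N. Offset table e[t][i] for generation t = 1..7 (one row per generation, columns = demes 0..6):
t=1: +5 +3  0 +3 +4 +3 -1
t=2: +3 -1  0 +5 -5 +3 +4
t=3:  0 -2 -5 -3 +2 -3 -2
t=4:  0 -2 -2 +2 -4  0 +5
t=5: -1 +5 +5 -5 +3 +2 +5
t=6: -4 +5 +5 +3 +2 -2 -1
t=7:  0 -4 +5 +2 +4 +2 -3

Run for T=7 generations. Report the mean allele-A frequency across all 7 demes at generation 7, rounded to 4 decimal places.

t=0: k=[86 0 0 0 0 0 0]
t=1: x=[75.4002 10.1680 0.0000 0.0000 0.0000 0.0000 0.0000] k=[80 13 0 0 0 0 0]
t=2: x=[71.5985 19.2274 1.5549 0.0000 0.0000 0.0000 0.0000] k=[75 18 2 0 0 0 0]
t=3: x=[67.7255 22.6380 3.6684 0.2424 0.0000 0.0000 0.0000] k=[68 21 0 0 0 0 0]
t=4: x=[61.8343 23.8288 2.5119 0.0000 0.0000 0.0000 0.0000] k=[62 22 1 0 0 0 0]
t=5: x=[56.6136 23.9876 3.3892 0.1212 0.0000 0.0000 0.0000] k=[56 29 8 0 0 0 0]
t=6: x=[52.1368 29.3933 9.5319 0.9695 0.0000 0.0000 0.0000] k=[48 34 15 4 0 0 0]
t=7: x=[45.6683 33.0566 15.9171 4.8857 0.4911 0.0000 0.0000] k=[46 29 21 7 4 0 0]

0.1777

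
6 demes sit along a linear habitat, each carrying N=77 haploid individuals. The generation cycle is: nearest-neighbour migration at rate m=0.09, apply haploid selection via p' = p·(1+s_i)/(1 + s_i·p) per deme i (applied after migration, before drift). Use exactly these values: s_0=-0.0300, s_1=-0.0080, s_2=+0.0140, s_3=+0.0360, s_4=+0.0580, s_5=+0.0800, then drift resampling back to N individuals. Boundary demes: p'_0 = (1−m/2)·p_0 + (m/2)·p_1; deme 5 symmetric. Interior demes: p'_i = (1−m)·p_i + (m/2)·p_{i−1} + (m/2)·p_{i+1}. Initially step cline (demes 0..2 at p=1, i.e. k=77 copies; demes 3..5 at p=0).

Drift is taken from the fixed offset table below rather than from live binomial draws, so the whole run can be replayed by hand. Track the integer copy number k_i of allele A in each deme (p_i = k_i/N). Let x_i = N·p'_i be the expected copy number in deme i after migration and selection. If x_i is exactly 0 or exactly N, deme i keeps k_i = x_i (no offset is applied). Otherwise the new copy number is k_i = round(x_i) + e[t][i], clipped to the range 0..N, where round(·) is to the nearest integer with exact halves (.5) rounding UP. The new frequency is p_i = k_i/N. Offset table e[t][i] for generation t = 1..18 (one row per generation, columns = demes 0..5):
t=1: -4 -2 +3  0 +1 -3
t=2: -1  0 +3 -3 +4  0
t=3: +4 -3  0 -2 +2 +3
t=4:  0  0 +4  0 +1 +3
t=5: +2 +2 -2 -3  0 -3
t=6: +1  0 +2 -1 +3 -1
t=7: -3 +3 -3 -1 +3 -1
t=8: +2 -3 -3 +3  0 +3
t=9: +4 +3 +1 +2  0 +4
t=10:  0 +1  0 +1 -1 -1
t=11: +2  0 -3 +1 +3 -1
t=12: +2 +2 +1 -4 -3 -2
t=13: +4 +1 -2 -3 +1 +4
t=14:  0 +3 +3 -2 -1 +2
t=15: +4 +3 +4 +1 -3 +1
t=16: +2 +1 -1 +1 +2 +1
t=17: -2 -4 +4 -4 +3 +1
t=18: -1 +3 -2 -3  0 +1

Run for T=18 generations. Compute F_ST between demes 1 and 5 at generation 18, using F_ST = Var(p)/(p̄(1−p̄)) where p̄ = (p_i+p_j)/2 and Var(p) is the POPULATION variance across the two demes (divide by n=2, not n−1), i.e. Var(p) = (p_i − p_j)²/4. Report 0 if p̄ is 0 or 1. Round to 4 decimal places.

t=0: k=[77 77 77 0 0 0]
t=1: x=[77.0000 77.0000 73.5807 3.5839 0.0000 0.0000] k=[77 77 77 4 0 0]
t=2: x=[77.0000 77.0000 73.7584 7.3364 0.1904 0.0000] k=[77 77 77 4 4 0]
t=3: x=[77.0000 77.0000 73.7584 7.5216 4.0300 0.1944] k=[77 77 74 6 6 3]
t=4: x=[77.0000 76.8639 71.1506 9.3466 6.1779 3.3748] k=[77 77 75 9 7 6]
t=5: x=[77.0000 76.9093 72.1832 12.2397 7.4143 6.4879] k=[77 77 70 9 7 3]
t=6: x=[77.0000 76.6825 67.6844 12.0091 7.2729 3.4231] k=[77 77 70 11 10 2]
t=7: x=[77.0000 76.6825 67.7735 14.0108 10.1725 2.5426] k=[77 77 65 13 13 2]
t=8: x=[77.0000 76.4557 63.3568 15.7791 13.1068 2.6876] k=[77 73 60 19 13 6]
t=9: x=[76.8144 72.5615 58.9330 21.1126 13.5739 6.7757] k=[77 76 60 23 14 11]
t=10: x=[76.9536 75.3118 59.2456 24.8515 14.9371 11.8883] k=[77 76 59 26 14 11]
t=11: x=[76.9536 75.2664 58.4763 27.5677 15.0769 11.8883] k=[77 75 55 29 18 11]
t=12: x=[76.9072 74.1682 54.9494 30.3226 18.9746 12.0782] k=[77 76 56 26 16 10]
t=13: x=[76.9536 75.1304 55.7645 27.5223 16.9123 10.9745] k=[77 76 54 25 18 15]
t=14: x=[76.9536 75.0397 53.9104 26.6024 18.9746 16.0927] k=[77 77 57 25 18 18]
t=15: x=[77.0000 76.0928 56.6687 26.7389 19.1136 19.0831] k=[77 77 61 28 16 20]
t=16: x=[77.0000 76.2742 60.4166 29.5866 17.4697 20.9737] k=[77 77 59 31 19 22]
t=17: x=[77.0000 76.1835 58.7443 32.3817 20.5122 23.0897] k=[77 72 63 28 24 24]
t=18: x=[76.7681 71.7811 61.9986 30.0404 25.1248 25.2894] k=[76 75 60 27 25 26]

0.4485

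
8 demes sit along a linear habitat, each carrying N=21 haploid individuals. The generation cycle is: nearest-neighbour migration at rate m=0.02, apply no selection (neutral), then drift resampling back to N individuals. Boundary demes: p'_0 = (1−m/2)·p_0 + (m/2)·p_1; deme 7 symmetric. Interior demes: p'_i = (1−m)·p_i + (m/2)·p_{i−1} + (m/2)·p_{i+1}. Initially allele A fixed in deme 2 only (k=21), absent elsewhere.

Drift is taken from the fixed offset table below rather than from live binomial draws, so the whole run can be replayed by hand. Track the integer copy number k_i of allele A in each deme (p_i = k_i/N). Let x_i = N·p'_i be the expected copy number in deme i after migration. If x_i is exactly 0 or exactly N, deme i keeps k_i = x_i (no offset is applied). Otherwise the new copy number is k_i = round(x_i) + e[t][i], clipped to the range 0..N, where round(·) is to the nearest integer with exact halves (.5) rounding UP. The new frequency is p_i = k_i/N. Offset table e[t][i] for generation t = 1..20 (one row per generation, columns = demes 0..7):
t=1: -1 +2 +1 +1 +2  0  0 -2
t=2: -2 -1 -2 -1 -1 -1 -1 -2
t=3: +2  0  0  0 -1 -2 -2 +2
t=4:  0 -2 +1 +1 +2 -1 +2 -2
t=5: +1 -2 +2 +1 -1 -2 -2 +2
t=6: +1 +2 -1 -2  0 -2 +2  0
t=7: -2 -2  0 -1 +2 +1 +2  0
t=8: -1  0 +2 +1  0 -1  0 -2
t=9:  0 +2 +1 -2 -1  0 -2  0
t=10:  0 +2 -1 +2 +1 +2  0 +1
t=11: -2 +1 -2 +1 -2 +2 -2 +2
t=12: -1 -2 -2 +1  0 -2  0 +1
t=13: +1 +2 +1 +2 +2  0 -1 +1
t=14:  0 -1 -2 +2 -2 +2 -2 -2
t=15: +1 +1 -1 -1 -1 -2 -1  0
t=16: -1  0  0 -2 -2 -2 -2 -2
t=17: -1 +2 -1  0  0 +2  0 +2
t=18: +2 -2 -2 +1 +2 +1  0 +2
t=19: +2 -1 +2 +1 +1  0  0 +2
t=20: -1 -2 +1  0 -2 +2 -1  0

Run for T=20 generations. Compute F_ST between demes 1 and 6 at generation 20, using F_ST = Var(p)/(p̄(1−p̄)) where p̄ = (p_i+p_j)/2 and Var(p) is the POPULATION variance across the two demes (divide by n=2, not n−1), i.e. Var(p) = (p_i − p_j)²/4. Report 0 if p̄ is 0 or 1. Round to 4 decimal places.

t=0: k=[0 0 21 0 0 0 0 0]
t=1: x=[0.0000 0.2100 20.5800 0.2100 0.0000 0.0000 0.0000 0.0000] k=[0 2 21 1 0 0 0 0]
t=2: x=[0.0200 2.1700 20.6100 1.1900 0.0100 0.0000 0.0000 0.0000] k=[0 1 19 0 0 0 0 0]
t=3: x=[0.0100 1.1700 18.6300 0.1900 0.0000 0.0000 0.0000 0.0000] k=[2 1 19 0 0 0 0 0]
t=4: x=[1.9900 1.1900 18.6300 0.1900 0.0000 0.0000 0.0000 0.0000] k=[2 0 20 1 0 0 0 0]
t=5: x=[1.9800 0.2200 19.6100 1.1800 0.0100 0.0000 0.0000 0.0000] k=[3 0 21 2 0 0 0 0]
t=6: x=[2.9700 0.2400 20.6000 2.1700 0.0200 0.0000 0.0000 0.0000] k=[4 2 20 0 0 0 0 0]
t=7: x=[3.9800 2.2000 19.6200 0.2000 0.0000 0.0000 0.0000 0.0000] k=[2 0 20 0 0 0 0 0]
t=8: x=[1.9800 0.2200 19.6000 0.2000 0.0000 0.0000 0.0000 0.0000] k=[1 0 21 1 0 0 0 0]
t=9: x=[0.9900 0.2200 20.5900 1.1900 0.0100 0.0000 0.0000 0.0000] k=[1 2 21 0 0 0 0 0]
t=10: x=[1.0100 2.1800 20.6000 0.2100 0.0000 0.0000 0.0000 0.0000] k=[1 4 20 2 0 0 0 0]
t=11: x=[1.0300 4.1300 19.6600 2.1600 0.0200 0.0000 0.0000 0.0000] k=[0 5 18 3 0 0 0 0]
t=12: x=[0.0500 5.0800 17.7200 3.1200 0.0300 0.0000 0.0000 0.0000] k=[0 3 16 4 0 0 0 0]
t=13: x=[0.0300 3.1000 15.7500 4.0800 0.0400 0.0000 0.0000 0.0000] k=[1 5 17 6 2 0 0 0]
t=14: x=[1.0400 5.0800 16.7700 6.0700 2.0200 0.0200 0.0000 0.0000] k=[1 4 15 8 0 2 0 0]
t=15: x=[1.0300 4.0800 14.8200 7.9900 0.1000 1.9600 0.0200 0.0000] k=[2 5 14 7 0 0 0 0]
t=16: x=[2.0300 5.0600 13.8400 7.0000 0.0700 0.0000 0.0000 0.0000] k=[1 5 14 5 0 0 0 0]
t=17: x=[1.0400 5.0500 13.8200 5.0400 0.0500 0.0000 0.0000 0.0000] k=[0 7 13 5 0 0 0 0]
t=18: x=[0.0700 6.9900 12.8600 5.0300 0.0500 0.0000 0.0000 0.0000] k=[2 5 11 6 2 0 0 0]
t=19: x=[2.0300 5.0300 10.8900 6.0100 2.0200 0.0200 0.0000 0.0000] k=[4 4 13 7 3 0 0 0]
t=20: x=[4.0000 4.0900 12.8500 7.0200 3.0100 0.0300 0.0000 0.0000] k=[3 2 14 7 1 2 0 0]

0.0500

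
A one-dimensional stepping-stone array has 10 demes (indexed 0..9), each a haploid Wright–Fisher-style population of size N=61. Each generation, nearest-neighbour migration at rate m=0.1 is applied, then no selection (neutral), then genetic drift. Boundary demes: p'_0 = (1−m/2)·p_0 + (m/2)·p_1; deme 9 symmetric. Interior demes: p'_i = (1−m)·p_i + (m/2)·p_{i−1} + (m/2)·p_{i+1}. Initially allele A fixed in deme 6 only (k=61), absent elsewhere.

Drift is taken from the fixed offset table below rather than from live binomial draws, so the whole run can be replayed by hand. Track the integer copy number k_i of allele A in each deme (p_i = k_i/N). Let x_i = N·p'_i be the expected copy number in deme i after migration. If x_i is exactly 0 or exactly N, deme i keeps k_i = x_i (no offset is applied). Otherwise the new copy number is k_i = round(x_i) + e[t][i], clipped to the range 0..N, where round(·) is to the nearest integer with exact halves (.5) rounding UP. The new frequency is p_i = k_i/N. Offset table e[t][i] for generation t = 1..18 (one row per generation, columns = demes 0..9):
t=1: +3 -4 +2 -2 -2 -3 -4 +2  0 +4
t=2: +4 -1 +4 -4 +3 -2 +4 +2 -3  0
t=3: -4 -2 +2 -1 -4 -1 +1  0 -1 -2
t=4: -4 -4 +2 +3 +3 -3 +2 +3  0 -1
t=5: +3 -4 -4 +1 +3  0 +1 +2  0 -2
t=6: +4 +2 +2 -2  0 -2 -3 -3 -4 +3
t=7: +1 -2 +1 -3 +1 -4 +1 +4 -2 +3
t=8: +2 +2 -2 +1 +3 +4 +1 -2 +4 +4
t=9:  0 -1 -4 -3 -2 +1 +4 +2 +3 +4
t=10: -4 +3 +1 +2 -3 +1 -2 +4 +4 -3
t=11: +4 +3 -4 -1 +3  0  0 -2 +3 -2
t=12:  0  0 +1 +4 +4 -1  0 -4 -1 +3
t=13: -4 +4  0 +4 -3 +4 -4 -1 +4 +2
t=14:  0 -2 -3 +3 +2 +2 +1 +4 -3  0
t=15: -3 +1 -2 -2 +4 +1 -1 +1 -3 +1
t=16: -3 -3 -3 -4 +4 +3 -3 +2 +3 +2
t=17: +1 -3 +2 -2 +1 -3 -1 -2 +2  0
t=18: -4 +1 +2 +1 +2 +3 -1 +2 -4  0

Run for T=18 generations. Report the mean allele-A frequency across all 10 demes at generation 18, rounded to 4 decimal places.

t=0: k=[0 0 0 0 0 0 61 0 0 0]
t=1: x=[0.0000 0.0000 0.0000 0.0000 0.0000 3.0500 54.9000 3.0500 0.0000 0.0000] k=[0 0 0 0 0 0 51 5 0 0]
t=2: x=[0.0000 0.0000 0.0000 0.0000 0.0000 2.5500 46.1500 7.0500 0.2500 0.0000] k=[0 0 0 0 0 1 50 9 0 0]
t=3: x=[0.0000 0.0000 0.0000 0.0000 0.0500 3.4000 45.5000 10.6000 0.4500 0.0000] k=[0 0 0 0 0 2 47 11 0 0]
t=4: x=[0.0000 0.0000 0.0000 0.0000 0.1000 4.1500 42.9500 12.2500 0.5500 0.0000] k=[0 0 0 0 3 1 45 15 1 0]
t=5: x=[0.0000 0.0000 0.0000 0.1500 2.7500 3.3000 41.3000 15.8000 1.6500 0.0500] k=[0 0 0 1 6 3 42 18 2 0]
t=6: x=[0.0000 0.0000 0.0500 1.2000 5.6000 5.1000 38.8500 18.4000 2.7000 0.1000] k=[0 0 2 0 6 3 36 15 0 3]
t=7: x=[0.0000 0.1000 1.8000 0.4000 5.5500 4.8000 33.3000 15.3000 0.9000 2.8500] k=[0 0 3 0 7 1 34 19 0 6]
t=8: x=[0.0000 0.1500 2.7000 0.5000 6.3500 2.9500 31.6000 18.8000 1.2500 5.7000] k=[0 2 1 2 9 7 33 17 5 10]
t=9: x=[0.1000 1.8500 1.1000 2.3000 8.5500 8.4000 30.9000 17.2000 5.8500 9.7500] k=[0 1 0 0 7 9 35 19 9 14]
t=10: x=[0.0500 0.9000 0.0500 0.3500 6.7500 10.2000 32.9000 19.3000 9.7500 13.7500] k=[0 4 1 2 4 11 31 23 14 11]
t=11: x=[0.2000 3.6500 1.2000 2.0500 4.2500 11.6500 29.6000 22.9500 14.3000 11.1500] k=[4 7 0 1 7 12 30 21 17 9]
t=12: x=[4.1500 6.5000 0.4000 1.2500 6.9500 12.6500 28.6500 21.2500 16.8000 9.4000] k=[4 7 1 5 11 12 29 17 16 12]
t=13: x=[4.1500 6.5500 1.5000 5.1000 10.7500 12.8000 27.5500 17.5500 15.8500 12.2000] k=[0 11 2 9 8 17 24 17 20 14]
t=14: x=[0.5500 10.0000 2.8000 8.6000 8.5000 16.9000 23.3000 17.5000 19.5500 14.3000] k=[1 8 0 12 11 19 24 22 17 14]
t=15: x=[1.3500 7.2500 1.0000 11.3500 11.4500 18.8500 23.6500 21.8500 17.1000 14.1500] k=[0 8 0 9 15 20 23 23 14 15]
t=16: x=[0.4000 7.2000 0.8500 8.8500 14.9500 19.9000 22.8500 22.5500 14.5000 14.9500] k=[0 4 0 5 19 23 20 25 18 17]
t=17: x=[0.2000 3.6000 0.4500 5.4500 18.5000 22.6500 20.4000 24.4000 18.3000 17.0500] k=[1 1 2 3 20 20 19 22 20 17]
t=18: x=[1.0000 1.0500 2.0000 3.8000 19.1500 19.9500 19.2000 21.7500 19.9500 17.1500] k=[0 2 4 5 21 23 18 24 16 17]

0.2131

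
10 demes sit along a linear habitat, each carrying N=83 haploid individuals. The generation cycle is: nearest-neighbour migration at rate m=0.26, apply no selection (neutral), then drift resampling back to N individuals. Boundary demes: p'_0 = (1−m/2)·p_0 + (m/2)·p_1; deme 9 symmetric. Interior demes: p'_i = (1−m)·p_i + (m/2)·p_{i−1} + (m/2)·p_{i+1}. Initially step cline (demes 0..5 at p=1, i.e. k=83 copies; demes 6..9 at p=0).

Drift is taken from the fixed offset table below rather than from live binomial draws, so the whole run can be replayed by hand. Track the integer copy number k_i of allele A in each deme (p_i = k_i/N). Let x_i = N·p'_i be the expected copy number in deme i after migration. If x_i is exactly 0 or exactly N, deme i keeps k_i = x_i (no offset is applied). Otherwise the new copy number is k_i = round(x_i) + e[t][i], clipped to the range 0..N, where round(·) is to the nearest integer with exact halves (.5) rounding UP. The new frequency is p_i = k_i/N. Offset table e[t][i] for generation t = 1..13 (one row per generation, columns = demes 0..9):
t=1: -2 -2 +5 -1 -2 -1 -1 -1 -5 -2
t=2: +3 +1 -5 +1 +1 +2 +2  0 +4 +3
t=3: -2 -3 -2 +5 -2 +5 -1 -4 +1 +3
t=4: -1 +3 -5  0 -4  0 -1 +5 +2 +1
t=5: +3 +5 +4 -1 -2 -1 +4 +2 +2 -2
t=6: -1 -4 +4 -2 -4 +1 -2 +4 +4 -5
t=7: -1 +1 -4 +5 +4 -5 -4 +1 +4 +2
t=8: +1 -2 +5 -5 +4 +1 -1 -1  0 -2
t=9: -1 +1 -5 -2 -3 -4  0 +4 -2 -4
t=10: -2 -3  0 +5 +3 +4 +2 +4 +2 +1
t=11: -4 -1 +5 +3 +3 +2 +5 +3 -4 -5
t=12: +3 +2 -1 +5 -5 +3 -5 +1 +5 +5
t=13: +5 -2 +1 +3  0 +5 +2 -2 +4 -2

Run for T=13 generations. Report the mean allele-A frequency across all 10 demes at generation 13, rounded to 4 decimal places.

t=0: k=[83 83 83 83 83 83 0 0 0 0]
t=1: x=[83.0000 83.0000 83.0000 83.0000 83.0000 72.2100 10.7900 0.0000 0.0000 0.0000] k=[83 83 83 83 83 71 10 0 0 0]
t=2: x=[83.0000 83.0000 83.0000 83.0000 81.4400 64.6300 16.6300 1.3000 0.0000 0.0000] k=[83 83 83 83 82 67 19 1 0 0]
t=3: x=[83.0000 83.0000 83.0000 82.8700 80.1800 62.7100 22.9000 3.2100 0.1300 0.0000] k=[83 83 83 83 78 68 22 0 1 0]
t=4: x=[83.0000 83.0000 83.0000 82.3500 77.3500 63.3200 25.1200 2.9900 0.7400 0.1300] k=[83 83 83 82 73 63 24 8 3 1]
t=5: x=[83.0000 83.0000 82.8700 80.9600 72.8700 59.2300 26.9900 9.4300 3.3900 1.2600] k=[83 83 83 80 71 58 31 11 5 0]
t=6: x=[83.0000 83.0000 82.6100 79.2200 70.4800 56.1800 31.9100 12.8200 5.1300 0.6500] k=[83 83 83 77 66 57 30 17 9 0]
t=7: x=[83.0000 83.0000 82.2200 76.3500 66.2600 54.6600 31.8200 17.6500 8.8700 1.1700] k=[83 83 78 81 70 50 28 19 13 3]
t=8: x=[83.0000 82.3500 79.0400 79.1800 68.8300 49.7400 29.6900 19.3900 12.4800 4.3000] k=[83 80 83 74 73 51 29 18 12 2]
t=9: x=[82.6100 80.7800 81.4400 75.0400 70.2700 51.0000 30.4300 18.6500 11.4800 3.3000] k=[82 82 76 73 67 47 30 23 9 0]
t=10: x=[82.0000 81.2200 76.3900 72.6100 65.1800 47.3900 31.3000 22.0900 9.6500 1.1700] k=[80 78 76 78 68 51 33 26 12 2]
t=11: x=[79.7400 78.0000 76.5200 76.4400 67.0900 50.8700 34.4300 25.0900 12.5200 3.3000] k=[76 77 82 79 70 53 39 28 9 0]
t=12: x=[76.1300 77.5200 80.9600 78.2200 68.9600 53.3900 39.3900 26.9600 10.3000 1.1700] k=[79 80 80 83 64 56 34 28 15 6]
t=13: x=[79.1300 79.8700 80.3900 80.1400 65.4300 54.1800 36.0800 27.0900 15.5200 7.1700] k=[83 78 81 83 65 59 38 25 20 5]

0.6470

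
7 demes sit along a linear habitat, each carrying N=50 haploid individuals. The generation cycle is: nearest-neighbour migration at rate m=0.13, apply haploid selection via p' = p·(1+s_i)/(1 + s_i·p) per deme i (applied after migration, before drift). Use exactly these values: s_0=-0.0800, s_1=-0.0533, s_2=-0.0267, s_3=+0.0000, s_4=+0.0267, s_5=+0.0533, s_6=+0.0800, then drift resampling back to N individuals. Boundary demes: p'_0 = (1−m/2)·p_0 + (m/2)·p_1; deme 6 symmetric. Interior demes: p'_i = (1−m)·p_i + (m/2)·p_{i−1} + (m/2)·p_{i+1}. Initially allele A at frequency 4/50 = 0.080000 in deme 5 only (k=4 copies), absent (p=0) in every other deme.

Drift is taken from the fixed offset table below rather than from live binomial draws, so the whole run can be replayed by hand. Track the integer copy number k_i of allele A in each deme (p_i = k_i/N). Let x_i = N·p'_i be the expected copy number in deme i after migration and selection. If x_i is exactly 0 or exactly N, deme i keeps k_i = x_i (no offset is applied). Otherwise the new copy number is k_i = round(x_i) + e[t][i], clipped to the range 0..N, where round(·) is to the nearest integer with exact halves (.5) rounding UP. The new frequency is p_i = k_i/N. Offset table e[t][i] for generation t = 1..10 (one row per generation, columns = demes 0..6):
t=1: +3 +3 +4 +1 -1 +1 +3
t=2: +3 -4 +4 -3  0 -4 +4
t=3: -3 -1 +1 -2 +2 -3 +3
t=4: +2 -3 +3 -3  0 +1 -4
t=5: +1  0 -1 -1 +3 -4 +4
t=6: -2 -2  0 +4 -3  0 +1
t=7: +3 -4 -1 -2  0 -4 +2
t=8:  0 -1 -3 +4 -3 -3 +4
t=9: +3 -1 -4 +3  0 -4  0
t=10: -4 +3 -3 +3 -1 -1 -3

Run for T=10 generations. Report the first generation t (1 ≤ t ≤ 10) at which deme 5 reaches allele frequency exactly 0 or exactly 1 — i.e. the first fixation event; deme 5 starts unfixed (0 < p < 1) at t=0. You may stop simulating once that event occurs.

3

t=0: k=[0 0 0 0 0 4 0]
t=1: x=[0.0000 0.0000 0.0000 0.0000 0.2669 3.6519 0.2807] k=[0 0 0 0 0 5 3]
t=2: x=[0.0000 0.0000 0.0000 0.0000 0.3336 4.7642 3.3636] k=[0 0 0 0 0 1 7]
t=3: x=[0.0000 0.0000 0.0000 0.0000 0.0667 1.3937 7.0641] k=[0 0 0 0 2 0 10]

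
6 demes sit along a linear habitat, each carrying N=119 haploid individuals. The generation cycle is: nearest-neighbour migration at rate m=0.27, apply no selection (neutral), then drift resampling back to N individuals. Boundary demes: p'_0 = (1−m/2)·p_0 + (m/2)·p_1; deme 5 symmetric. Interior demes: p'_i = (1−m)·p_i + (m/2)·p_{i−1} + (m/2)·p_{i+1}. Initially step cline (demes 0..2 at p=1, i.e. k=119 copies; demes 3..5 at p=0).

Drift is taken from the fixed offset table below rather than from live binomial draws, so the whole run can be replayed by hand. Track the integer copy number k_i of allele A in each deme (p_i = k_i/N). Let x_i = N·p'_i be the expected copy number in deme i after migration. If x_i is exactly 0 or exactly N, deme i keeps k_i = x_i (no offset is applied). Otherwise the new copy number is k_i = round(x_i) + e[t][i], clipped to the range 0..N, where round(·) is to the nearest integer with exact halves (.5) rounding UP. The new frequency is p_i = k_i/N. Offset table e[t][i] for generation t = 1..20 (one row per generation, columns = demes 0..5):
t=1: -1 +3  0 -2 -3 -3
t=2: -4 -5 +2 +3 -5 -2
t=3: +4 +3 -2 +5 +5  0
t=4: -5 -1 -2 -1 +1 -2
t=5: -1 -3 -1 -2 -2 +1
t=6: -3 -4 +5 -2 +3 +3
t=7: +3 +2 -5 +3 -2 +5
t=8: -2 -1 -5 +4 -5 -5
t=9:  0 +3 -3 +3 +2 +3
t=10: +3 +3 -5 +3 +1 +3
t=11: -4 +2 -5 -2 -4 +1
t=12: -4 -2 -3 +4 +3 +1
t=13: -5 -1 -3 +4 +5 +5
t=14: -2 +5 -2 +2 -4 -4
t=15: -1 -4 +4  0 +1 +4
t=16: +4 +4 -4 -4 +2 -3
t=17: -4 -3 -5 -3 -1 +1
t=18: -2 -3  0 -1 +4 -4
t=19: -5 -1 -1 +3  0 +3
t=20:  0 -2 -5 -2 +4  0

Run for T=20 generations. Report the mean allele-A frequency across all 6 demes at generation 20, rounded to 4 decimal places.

t=0: k=[119 119 119 0 0 0]
t=1: x=[119.0000 119.0000 102.9350 16.0650 0.0000 0.0000] k=[119 119 103 14 0 0]
t=2: x=[119.0000 116.8400 93.1450 24.1250 1.8900 0.0000] k=[119 112 95 27 0 0]
t=3: x=[118.0550 110.6500 88.1150 32.5350 3.6450 0.0000] k=[119 114 86 38 9 0]
t=4: x=[118.3250 110.8950 83.3000 40.5650 11.7000 1.2150] k=[113 110 81 40 13 0]
t=5: x=[112.5950 106.4900 79.3800 41.8900 14.8900 1.7550] k=[112 103 78 40 13 3]
t=6: x=[110.7850 100.8400 76.2450 41.4850 15.2950 4.3500] k=[108 97 81 39 18 7]
t=7: x=[106.5150 96.3250 77.4900 41.8350 19.3500 8.4850] k=[110 98 72 45 17 13]
t=8: x=[108.3800 96.1100 71.8650 44.8650 20.2400 13.5400] k=[106 95 67 49 15 9]
t=9: x=[104.5150 92.7050 68.3500 46.8400 18.7800 9.8100] k=[105 96 65 50 21 13]
t=10: x=[103.7850 93.0300 67.1600 48.1100 23.8350 14.0800] k=[107 96 62 51 25 17]
t=11: x=[105.5150 92.8950 65.1050 48.9750 27.4300 18.0800] k=[102 95 60 47 23 19]
t=12: x=[101.0550 91.2200 62.9700 45.5150 25.7000 19.5400] k=[97 89 60 50 29 21]
t=13: x=[95.9200 86.1650 62.5650 48.5150 30.7550 22.0800] k=[91 85 60 53 36 27]
t=14: x=[90.1900 82.4350 62.4300 51.6500 37.0800 28.2150] k=[88 87 60 54 33 24]
t=15: x=[87.8650 83.4900 62.8350 51.9750 34.6200 25.2150] k=[87 79 67 52 36 29]
t=16: x=[85.9200 78.4600 66.5950 51.8650 37.2150 29.9450] k=[90 82 63 48 39 27]
t=17: x=[88.9200 80.5150 63.5400 48.8100 38.5950 28.6200] k=[85 78 59 46 38 30]
t=18: x=[84.0550 76.3800 59.8100 46.6750 38.0000 31.0800] k=[82 73 60 46 42 27]
t=19: x=[80.7850 72.4600 59.8650 47.3500 40.5150 29.0250] k=[76 71 59 50 41 32]
t=20: x=[75.3250 70.0550 59.4050 50.0000 41.0000 33.2150] k=[75 68 54 48 45 33]

0.4524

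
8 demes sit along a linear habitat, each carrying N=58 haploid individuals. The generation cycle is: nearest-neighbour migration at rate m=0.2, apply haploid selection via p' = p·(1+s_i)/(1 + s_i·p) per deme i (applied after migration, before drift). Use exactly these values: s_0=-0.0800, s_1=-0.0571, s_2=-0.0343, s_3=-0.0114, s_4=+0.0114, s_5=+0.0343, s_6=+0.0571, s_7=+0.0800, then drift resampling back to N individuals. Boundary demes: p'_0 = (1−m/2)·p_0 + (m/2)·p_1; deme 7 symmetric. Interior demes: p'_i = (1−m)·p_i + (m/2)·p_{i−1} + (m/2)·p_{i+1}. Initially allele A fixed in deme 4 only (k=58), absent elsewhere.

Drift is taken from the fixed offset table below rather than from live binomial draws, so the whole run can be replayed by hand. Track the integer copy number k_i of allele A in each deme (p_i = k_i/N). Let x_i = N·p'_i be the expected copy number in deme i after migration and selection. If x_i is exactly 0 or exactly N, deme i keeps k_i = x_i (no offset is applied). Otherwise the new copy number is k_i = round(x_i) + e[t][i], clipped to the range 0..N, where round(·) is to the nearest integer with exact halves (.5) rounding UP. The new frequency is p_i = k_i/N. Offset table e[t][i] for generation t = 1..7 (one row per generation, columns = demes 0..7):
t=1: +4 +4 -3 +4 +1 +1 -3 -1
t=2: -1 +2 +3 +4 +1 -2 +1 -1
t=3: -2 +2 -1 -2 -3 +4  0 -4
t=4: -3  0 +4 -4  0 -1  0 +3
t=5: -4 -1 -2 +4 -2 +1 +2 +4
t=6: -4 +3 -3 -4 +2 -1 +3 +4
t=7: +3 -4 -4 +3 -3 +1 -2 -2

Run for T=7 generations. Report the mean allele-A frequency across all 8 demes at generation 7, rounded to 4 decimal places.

t=0: k=[0 0 0 0 58 0 0 0]
t=1: x=[0.0000 0.0000 0.0000 5.7404 46.5048 5.9784 0.0000 0.0000] k=[0 0 0 10 48 7 0 0]
t=2: x=[0.0000 0.0000 0.9663 12.6860 40.2400 10.6910 0.7395 0.0000] k=[0 0 4 17 41 9 2 0]
t=3: x=[0.0000 0.3773 4.7457 17.9575 35.5562 11.8141 2.6363 0.2159] k=[0 2 4 16 33 16 3 0]
t=4: x=[0.1841 1.8895 4.8428 16.3650 29.7643 16.7996 4.2118 0.3239] k=[0 2 9 12 30 16 4 3]
t=5: x=[0.1841 2.3631 8.3475 13.3816 26.9635 16.5967 5.3643 3.3337] k=[0 1 6 17 25 18 7 7]
t=6: x=[0.0920 1.3219 6.3986 16.5640 23.6586 18.0162 8.4948 7.4877] k=[0 4 3 13 26 17 11 11]
t=7: x=[0.3682 3.3116 3.9690 13.1828 23.9592 17.7122 12.1239 11.7024] k=[3 0 0 16 21 19 10 10]

0.1703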